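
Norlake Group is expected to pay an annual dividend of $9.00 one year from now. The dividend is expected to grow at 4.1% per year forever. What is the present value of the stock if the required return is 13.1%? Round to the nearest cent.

Growing perpetuity: P = D₁ / (r − g) = $9.0000 / (0.131 − 0.041) = $100.00

$100.00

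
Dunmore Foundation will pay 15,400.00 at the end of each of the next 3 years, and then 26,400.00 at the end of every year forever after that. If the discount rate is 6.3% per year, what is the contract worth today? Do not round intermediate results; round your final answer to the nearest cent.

389806.93

PV of 3-year annuity: 15,400.00 × [1 − (1+0.063)^−3] / 0.063 = 40936.96384
Perpetuity value at year 3: 26,400.00 / 0.063 = 419047.61905
PV of perpetuity: 419047.61905 / (1+0.063)^3 = 348869.96675
Total PV = 40936.96384 + 348869.96675 = 389806.93059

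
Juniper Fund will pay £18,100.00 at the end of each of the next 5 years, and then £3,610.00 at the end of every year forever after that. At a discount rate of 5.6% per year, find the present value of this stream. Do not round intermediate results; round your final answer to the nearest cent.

PV of 5-year annuity: £18,100.00 × [1 − (1+0.056)^−5] / 0.056 = 77080.65565
Perpetuity value at year 5: £3,610.00 / 0.056 = 64464.28571
PV of perpetuity: 64464.28571 / (1+0.056)^5 = 49090.74058
Total PV = 77080.65565 + 49090.74058 = 126171.39623

£126171.40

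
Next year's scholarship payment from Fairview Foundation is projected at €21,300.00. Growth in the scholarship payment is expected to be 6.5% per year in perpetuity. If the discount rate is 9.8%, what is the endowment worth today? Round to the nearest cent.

€645454.55

Growing perpetuity: P = D₁ / (r − g) = €21,300.0000 / (0.098 − 0.065) = €645,454.55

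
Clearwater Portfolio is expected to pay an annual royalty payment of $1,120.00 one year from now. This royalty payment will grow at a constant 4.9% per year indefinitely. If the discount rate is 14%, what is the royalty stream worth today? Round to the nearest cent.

$12307.69

Growing perpetuity: P = D₁ / (r − g) = $1,120.0000 / (0.14 − 0.049) = $12,307.69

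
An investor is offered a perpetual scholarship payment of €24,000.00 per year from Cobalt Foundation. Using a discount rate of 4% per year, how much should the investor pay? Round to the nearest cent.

Level perpetuity: PV = C / r = €24,000.00 / 0.04 = €600,000.00

€600000.00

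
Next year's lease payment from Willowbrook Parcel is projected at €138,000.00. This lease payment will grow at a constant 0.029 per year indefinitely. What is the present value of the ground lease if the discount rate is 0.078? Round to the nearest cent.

€2816326.53

Growing perpetuity: P = D₁ / (r − g) = €138,000.0000 / (0.078 − 0.029) = €2,816,326.53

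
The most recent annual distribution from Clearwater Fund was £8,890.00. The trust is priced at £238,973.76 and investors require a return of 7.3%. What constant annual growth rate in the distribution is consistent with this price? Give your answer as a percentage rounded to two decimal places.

3.45%

P = D₀(1+g)/(r−g) ⇒ P(r−g) = D₀(1+g) ⇒ g(P+D₀) = P·r − D₀
g = (P·r − D₀)/(P + D₀) = (£238,973.76×0.073 − £8,890.00) / (£238,973.76 + £8,890.00) = 0.034515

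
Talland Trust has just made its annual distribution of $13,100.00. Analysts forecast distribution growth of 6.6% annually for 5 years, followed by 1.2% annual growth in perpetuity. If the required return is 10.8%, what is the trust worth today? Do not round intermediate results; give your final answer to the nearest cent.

$172250.26

D_1 = 13964.60000
D_2 = 14886.26360
D_3 = 15868.75700
D_4 = 16916.09496
D_5 = 18032.55723
Terminal value at year 5: TV = D_5×(1+g_2)/(r−g_2) = 18248.94791/0.096 = 190093.20743
P_0 = D_1/(1+r)^1 + D_2/(1+r)^2 + D_3/(1+r)^3 + D_4/(1+r)^4 + D_5/(1+r)^5 + TV/(1+r)^5
    = 12603.42960 + 12125.68227 + 11666.04450 + 11223.82981 + 10798.37778 + 113832.89910 = 172250.26306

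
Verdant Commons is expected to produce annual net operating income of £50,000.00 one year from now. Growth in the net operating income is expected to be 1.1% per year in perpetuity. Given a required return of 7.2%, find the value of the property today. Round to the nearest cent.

Growing perpetuity: P = D₁ / (r − g) = £50,000.0000 / (0.072 − 0.011) = £819,672.13

£819672.13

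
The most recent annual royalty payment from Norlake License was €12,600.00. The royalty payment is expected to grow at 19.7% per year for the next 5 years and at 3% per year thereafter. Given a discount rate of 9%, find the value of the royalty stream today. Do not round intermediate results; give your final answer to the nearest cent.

D_1 = 15082.20000
D_2 = 18053.39340
D_3 = 21609.91190
D_4 = 25867.06454
D_5 = 30962.87626
Terminal value at year 5: TV = D_5×(1+g_2)/(r−g_2) = 31891.76255/0.06 = 531529.37578
P_0 = D_1/(1+r)^1 + D_2/(1+r)^2 + D_3/(1+r)^3 + D_4/(1+r)^4 + D_5/(1+r)^5 + TV/(1+r)^5
    = 13836.88073 + 15195.18004 + 16686.81697 + 18324.88066 + 20123.74509 + 345457.62406 = 429625.12756

€429625.13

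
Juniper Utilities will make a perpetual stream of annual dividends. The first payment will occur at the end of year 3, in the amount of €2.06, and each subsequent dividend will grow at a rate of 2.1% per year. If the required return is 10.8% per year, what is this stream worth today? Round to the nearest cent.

Value at end of year 2: C₁ / (r − g) = €2.06 / (0.108 − 0.021) = €23.6782
Discount to today: PV = €23.6782 / (1 + 0.108)^2 = €23.6782 / 1.227664 = €19.29

€19.29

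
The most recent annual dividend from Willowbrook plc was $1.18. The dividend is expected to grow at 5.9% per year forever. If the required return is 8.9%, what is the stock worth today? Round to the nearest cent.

$41.65

D₁ = D₀ × (1 + g) = $1.18 × 1.059 = $1.2496
Growing perpetuity: P = D₁ / (r − g) = $1.2496 / (0.089 − 0.059) = $41.65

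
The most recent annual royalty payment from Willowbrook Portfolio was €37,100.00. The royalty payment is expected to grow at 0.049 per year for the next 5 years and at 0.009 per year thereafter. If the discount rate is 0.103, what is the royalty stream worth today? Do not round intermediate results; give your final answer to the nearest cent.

D_1 = 38917.90000
D_2 = 40824.87710
D_3 = 42825.29608
D_4 = 44923.73559
D_5 = 47124.99863
Terminal value at year 5: TV = D_5×(1+g_2)/(r−g_2) = 47549.12362/0.094 = 505841.74061
P_0 = D_1/(1+r)^1 + D_2/(1+r)^2 + D_3/(1+r)^3 + D_4/(1+r)^4 + D_5/(1+r)^5 + TV/(1+r)^5
    = 35283.68087 + 33556.28398 + 31913.45594 + 30351.05646 + 28865.14799 + 309839.72678 = 469809.35202

€469809.35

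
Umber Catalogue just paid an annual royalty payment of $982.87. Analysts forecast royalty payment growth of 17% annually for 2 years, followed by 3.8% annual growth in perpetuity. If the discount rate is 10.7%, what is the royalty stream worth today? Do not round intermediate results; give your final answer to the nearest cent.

D_1 = 1149.95790
D_2 = 1345.45074
Terminal value at year 2: TV = D_2×(1+g_2)/(r−g_2) = 1396.57787/0.069 = 20240.25900
P_0 = D_1/(1+r)^1 + D_2/(1+r)^2 + TV/(1+r)^2
    = 1038.80569 + 1097.92471 + 16516.60657 = 18653.33697

$18653.34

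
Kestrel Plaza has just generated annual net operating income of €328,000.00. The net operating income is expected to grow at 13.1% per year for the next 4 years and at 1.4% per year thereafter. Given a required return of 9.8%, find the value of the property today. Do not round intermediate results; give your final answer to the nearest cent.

D_1 = 370968.00000
D_2 = 419564.80800
D_3 = 474527.79785
D_4 = 536690.93937
Terminal value at year 4: TV = D_4×(1+g_2)/(r−g_2) = 544204.61252/0.084 = 6478626.33949
P_0 = D_1/(1+r)^1 + D_2/(1+r)^2 + D_3/(1+r)^3 + D_4/(1+r)^4 + TV/(1+r)^4
    = 337857.92350 + 348012.12338 + 358471.50414 + 369245.23787 + 4457317.51432 = 5870904.30321

€5870904.30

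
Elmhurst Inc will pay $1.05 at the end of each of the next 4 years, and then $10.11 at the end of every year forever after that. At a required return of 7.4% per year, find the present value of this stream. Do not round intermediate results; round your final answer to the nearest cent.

$106.21

PV of 4-year annuity: $1.05 × [1 − (1+0.074)^−4] / 0.074 = 3.52469
Perpetuity value at year 4: $10.11 / 0.074 = 136.62162
PV of perpetuity: 136.62162 / (1+0.074)^4 = 102.68389
Total PV = 3.52469 + 102.68389 = 106.20858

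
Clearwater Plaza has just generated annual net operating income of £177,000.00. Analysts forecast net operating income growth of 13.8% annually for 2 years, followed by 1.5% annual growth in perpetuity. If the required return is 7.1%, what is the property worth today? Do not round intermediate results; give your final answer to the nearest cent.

£4009981.39

D_1 = 201426.00000
D_2 = 229222.78800
Terminal value at year 2: TV = D_2×(1+g_2)/(r−g_2) = 232661.12982/0.056 = 4154663.03250
P_0 = D_1/(1+r)^1 + D_2/(1+r)^2 + TV/(1+r)^2
    = 188072.82913 + 199838.35626 + 3622070.20717 = 4009981.39256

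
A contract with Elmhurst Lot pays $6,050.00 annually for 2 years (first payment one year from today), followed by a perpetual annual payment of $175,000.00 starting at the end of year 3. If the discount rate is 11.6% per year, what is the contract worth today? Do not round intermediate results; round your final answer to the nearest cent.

$1221578.67

PV of 2-year annuity: $6,050.00 × [1 − (1+0.116)^−2] / 0.116 = 10278.80551
Perpetuity value at year 2: $175,000.00 / 0.116 = 1508620.68966
PV of perpetuity: 1508620.68966 / (1+0.116)^2 = 1211299.86901
Total PV = 10278.80551 + 1211299.86901 = 1221578.67452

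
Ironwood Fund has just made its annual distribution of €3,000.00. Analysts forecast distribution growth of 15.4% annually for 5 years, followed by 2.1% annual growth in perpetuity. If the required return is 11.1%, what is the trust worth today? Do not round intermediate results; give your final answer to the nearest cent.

€57983.58

D_1 = 3462.00000
D_2 = 3995.14800
D_3 = 4610.40079
D_4 = 5320.40251
D_5 = 6139.74450
Terminal value at year 5: TV = D_5×(1+g_2)/(r−g_2) = 6268.67914/0.09 = 69651.99040
P_0 = D_1/(1+r)^1 + D_2/(1+r)^2 + D_3/(1+r)^3 + D_4/(1+r)^4 + D_5/(1+r)^5 + TV/(1+r)^5
    = 3116.11161 + 3236.71719 + 3361.99067 + 3492.11272 + 3627.27100 + 41149.37438 = 57983.57759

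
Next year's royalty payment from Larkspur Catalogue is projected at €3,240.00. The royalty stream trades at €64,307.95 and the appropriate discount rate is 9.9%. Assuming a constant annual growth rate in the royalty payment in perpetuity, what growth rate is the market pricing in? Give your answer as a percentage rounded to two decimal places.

P = D₁/(r−g) ⇒ g = r − D₁/P = 0.099 − €3,240.00/€64,307.95 = 0.048617

4.86%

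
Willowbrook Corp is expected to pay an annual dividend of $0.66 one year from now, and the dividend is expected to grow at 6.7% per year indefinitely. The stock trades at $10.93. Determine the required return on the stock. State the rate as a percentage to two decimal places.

P = D₁/(r − g) ⇒ r = D₁/P + g = $0.6600/$10.93 + 0.067 = 0.060384 + 0.067 = 0.127384

12.74%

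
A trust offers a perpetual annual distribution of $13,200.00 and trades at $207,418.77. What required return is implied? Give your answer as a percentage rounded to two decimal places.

P = C/r ⇒ r = C/P = $13,200.00/$207,418.77 = 0.063639

6.36%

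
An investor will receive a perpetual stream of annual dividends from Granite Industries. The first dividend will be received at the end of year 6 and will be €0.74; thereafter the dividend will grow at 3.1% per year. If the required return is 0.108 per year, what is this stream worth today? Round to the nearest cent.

Value at end of year 5: C₁ / (r − g) = €0.74 / (0.108 − 0.031) = €9.6104
Discount to today: PV = €9.6104 / (1 + 0.108)^5 = €9.6104 / 1.669932 = €5.75

€5.75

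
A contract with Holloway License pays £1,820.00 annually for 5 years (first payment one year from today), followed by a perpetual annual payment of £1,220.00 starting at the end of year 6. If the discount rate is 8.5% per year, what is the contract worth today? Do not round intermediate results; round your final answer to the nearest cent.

PV of 5-year annuity: £1,820.00 × [1 − (1+0.085)^−5] / 0.085 = 7171.96858
Perpetuity value at year 5: £1,220.00 / 0.085 = 14352.94118
PV of perpetuity: 14352.94118 / (1+0.085)^5 = 9545.35784
Total PV = 7171.96858 + 9545.35784 = 16717.32642

£16717.33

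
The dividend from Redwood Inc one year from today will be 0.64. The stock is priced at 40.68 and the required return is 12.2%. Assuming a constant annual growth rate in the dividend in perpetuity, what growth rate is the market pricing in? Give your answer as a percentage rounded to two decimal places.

10.63%

P = D₁/(r−g) ⇒ g = r − D₁/P = 0.122 − 0.64/40.68 = 0.106267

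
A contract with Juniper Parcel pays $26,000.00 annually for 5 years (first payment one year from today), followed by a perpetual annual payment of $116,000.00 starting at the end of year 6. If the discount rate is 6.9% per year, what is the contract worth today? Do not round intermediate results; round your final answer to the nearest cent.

PV of 5-year annuity: $26,000.00 × [1 − (1+0.069)^−5] / 0.069 = 106891.18031
Perpetuity value at year 5: $116,000.00 / 0.069 = 1681159.42029
PV of perpetuity: 1681159.42029 / (1+0.069)^5 = 1204260.30814
Total PV = 106891.18031 + 1204260.30814 = 1311151.48845

$1311151.49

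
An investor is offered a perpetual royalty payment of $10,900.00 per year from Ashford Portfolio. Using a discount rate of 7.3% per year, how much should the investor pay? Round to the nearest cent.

$149315.07

Level perpetuity: PV = C / r = $10,900.00 / 0.073 = $149,315.07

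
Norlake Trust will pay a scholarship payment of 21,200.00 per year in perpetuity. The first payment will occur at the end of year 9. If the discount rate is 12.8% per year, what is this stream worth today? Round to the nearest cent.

63190.69

Value at end of year 8: C / r = 21,200.00 / 0.128 = 165,625.0000
Discount to today: PV = 165,625.0000 / (1 + 0.128)^8 = 165,625.0000 / 2.621035 = 63,190.69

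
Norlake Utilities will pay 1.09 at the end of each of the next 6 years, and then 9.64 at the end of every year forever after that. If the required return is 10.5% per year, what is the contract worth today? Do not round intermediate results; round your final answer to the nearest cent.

PV of 6-year annuity: 1.09 × [1 − (1+0.105)^−6] / 0.105 = 4.67848
Perpetuity value at year 6: 9.64 / 0.105 = 91.80952
PV of perpetuity: 91.80952 / (1+0.105)^6 = 50.43291
Total PV = 4.67848 + 50.43291 = 55.11139

55.11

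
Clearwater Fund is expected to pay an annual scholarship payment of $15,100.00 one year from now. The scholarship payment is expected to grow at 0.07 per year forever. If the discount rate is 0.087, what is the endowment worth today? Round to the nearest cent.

$888235.29

Growing perpetuity: P = D₁ / (r − g) = $15,100.0000 / (0.087 − 0.07) = $888,235.29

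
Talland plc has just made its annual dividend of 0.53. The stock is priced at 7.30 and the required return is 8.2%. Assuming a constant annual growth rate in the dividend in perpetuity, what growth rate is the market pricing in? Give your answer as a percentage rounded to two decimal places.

P = D₀(1+g)/(r−g) ⇒ P(r−g) = D₀(1+g) ⇒ g(P+D₀) = P·r − D₀
g = (P·r − D₀)/(P + D₀) = (7.30×0.082 − 0.53) / (7.30 + 0.53) = 0.008761

0.88%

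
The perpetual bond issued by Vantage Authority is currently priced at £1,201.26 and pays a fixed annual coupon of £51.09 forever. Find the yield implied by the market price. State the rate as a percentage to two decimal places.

P = C/r ⇒ r = C/P = £51.09/£1,201.26 = 0.042530

4.25%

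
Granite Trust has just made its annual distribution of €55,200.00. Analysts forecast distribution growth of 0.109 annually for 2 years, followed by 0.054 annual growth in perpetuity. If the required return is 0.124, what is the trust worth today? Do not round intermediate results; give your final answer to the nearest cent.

D_1 = 61216.80000
D_2 = 67889.43120
Terminal value at year 2: TV = D_2×(1+g_2)/(r−g_2) = 71555.46048/0.07 = 1022220.86407
P_0 = D_1/(1+r)^1 + D_2/(1+r)^2 + TV/(1+r)^2
    = 54463.34520 + 53736.52119 + 809118.47626 = 917318.34265

€917318.34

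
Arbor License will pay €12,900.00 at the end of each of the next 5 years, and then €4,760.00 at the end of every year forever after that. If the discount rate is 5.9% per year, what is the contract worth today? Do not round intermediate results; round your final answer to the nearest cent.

€115060.09

PV of 5-year annuity: €12,900.00 × [1 − (1+0.059)^−5] / 0.059 = 54487.63801
Perpetuity value at year 5: €4,760.00 / 0.059 = 80677.96610
PV of perpetuity: 80677.96610 / (1+0.059)^5 = 60572.45006
Total PV = 54487.63801 + 60572.45006 = 115060.08807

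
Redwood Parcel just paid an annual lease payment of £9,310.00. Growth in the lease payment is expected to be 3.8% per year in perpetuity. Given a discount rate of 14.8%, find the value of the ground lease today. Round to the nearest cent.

D₁ = D₀ × (1 + g) = £9,310.00 × 1.038 = £9,663.7800
Growing perpetuity: P = D₁ / (r − g) = £9,663.7800 / (0.148 − 0.038) = £87,852.55

£87852.55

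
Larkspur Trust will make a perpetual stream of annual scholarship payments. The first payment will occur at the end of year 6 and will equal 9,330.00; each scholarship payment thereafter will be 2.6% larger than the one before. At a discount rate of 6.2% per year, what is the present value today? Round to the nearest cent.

Value at end of year 5: C₁ / (r − g) = 9,330.00 / (0.062 − 0.026) = 259,166.6667
Discount to today: PV = 259,166.6667 / (1 + 0.062)^5 = 259,166.6667 / 1.350898 = 191,847.68

191847.68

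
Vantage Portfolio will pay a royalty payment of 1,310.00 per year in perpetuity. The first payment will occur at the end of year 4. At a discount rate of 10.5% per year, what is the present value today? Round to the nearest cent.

Value at end of year 3: C / r = 1,310.00 / 0.105 = 12,476.1905
Discount to today: PV = 12,476.1905 / (1 + 0.105)^3 = 12,476.1905 / 1.349233 = 9,246.88

9246.88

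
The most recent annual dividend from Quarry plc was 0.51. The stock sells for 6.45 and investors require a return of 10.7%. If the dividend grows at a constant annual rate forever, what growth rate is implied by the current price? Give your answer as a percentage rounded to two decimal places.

P = D₀(1+g)/(r−g) ⇒ P(r−g) = D₀(1+g) ⇒ g(P+D₀) = P·r − D₀
g = (P·r − D₀)/(P + D₀) = (6.45×0.107 − 0.51) / (6.45 + 0.51) = 0.025884

2.59%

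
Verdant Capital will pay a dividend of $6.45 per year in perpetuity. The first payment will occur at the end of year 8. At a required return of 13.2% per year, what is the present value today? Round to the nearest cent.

$20.51

Value at end of year 7: C / r = $6.45 / 0.132 = $48.8636
Discount to today: PV = $48.8636 / (1 + 0.132)^7 = $48.8636 / 2.381908 = $20.51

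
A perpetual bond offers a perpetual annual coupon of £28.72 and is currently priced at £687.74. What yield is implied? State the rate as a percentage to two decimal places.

P = C/r ⇒ r = C/P = £28.72/£687.74 = 0.041760

4.18%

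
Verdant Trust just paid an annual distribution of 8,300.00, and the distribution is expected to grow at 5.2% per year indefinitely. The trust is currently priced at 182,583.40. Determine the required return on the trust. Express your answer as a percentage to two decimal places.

D₁ = 8,300.00 × 1.052 = 8,731.6000
P = D₁/(r − g) ⇒ r = D₁/P + g = 8,731.6000/182,583.40 + 0.052 = 0.047823 + 0.052 = 0.099823

9.98%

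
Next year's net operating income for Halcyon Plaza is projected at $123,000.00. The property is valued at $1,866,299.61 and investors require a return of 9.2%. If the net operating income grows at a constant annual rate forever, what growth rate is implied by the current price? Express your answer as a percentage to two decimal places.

2.61%

P = D₁/(r−g) ⇒ g = r − D₁/P = 0.092 − $123,000.00/$1,866,299.61 = 0.026094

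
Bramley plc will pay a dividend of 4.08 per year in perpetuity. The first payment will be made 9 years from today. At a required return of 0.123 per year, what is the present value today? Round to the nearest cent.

Value at end of year 8: C / r = 4.08 / 0.123 = 33.1707
Discount to today: PV = 33.1707 / (1 + 0.123)^8 = 33.1707 / 2.529520 = 13.11

13.11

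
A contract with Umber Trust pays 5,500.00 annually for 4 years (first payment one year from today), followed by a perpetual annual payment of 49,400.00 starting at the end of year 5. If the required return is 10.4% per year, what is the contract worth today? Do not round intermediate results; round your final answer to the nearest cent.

PV of 4-year annuity: 5,500.00 × [1 − (1+0.104)^−4] / 0.104 = 17284.36466
Perpetuity value at year 4: 49,400.00 / 0.104 = 475000.00000
PV of perpetuity: 475000.00000 / (1+0.104)^4 = 319754.97924
Total PV = 17284.36466 + 319754.97924 = 337039.34390

337039.34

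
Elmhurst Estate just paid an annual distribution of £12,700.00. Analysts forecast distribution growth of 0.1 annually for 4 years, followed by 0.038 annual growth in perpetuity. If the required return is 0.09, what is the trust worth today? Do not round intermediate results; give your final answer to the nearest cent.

£314919.40

D_1 = 13970.00000
D_2 = 15367.00000
D_3 = 16903.70000
D_4 = 18594.07000
Terminal value at year 4: TV = D_4×(1+g_2)/(r−g_2) = 19300.64466/0.052 = 371166.24346
P_0 = D_1/(1+r)^1 + D_2/(1+r)^2 + D_3/(1+r)^3 + D_4/(1+r)^4 + TV/(1+r)^4
    = 12816.51376 + 12934.09646 + 13052.75789 + 13172.50796 + 262943.52436 = 314919.40044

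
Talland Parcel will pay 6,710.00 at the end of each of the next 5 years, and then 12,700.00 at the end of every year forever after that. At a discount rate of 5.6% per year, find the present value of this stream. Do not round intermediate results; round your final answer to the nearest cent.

PV of 5-year annuity: 6,710.00 × [1 − (1+0.056)^−5] / 0.056 = 28575.20439
Perpetuity value at year 5: 12,700.00 / 0.056 = 226785.71429
PV of perpetuity: 226785.71429 / (1+0.056)^5 = 172701.49734
Total PV = 28575.20439 + 172701.49734 = 201276.70173

201276.70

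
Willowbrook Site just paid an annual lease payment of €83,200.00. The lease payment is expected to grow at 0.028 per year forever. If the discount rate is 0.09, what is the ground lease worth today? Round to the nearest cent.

€1379509.68

D₁ = D₀ × (1 + g) = €83,200.00 × 1.028 = €85,529.6000
Growing perpetuity: P = D₁ / (r − g) = €85,529.6000 / (0.09 − 0.028) = €1,379,509.68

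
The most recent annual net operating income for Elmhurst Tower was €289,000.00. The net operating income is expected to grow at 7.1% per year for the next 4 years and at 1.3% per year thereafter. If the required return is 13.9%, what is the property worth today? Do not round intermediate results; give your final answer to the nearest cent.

D_1 = 309519.00000
D_2 = 331494.84900
D_3 = 355030.98328
D_4 = 380238.18309
Terminal value at year 4: TV = D_4×(1+g_2)/(r−g_2) = 385181.27947/0.126 = 3056994.28152
P_0 = D_1/(1+r)^1 + D_2/(1+r)^2 + D_3/(1+r)^3 + D_4/(1+r)^4 + TV/(1+r)^4
    = 271746.26866 + 255522.61083 + 240267.52958 + 225923.19946 + 1816350.80200 = 2809810.41052

€2809810.41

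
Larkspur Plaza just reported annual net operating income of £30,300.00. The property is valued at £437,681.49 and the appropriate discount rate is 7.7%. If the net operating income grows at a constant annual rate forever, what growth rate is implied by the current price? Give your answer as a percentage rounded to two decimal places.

P = D₀(1+g)/(r−g) ⇒ P(r−g) = D₀(1+g) ⇒ g(P+D₀) = P·r − D₀
g = (P·r − D₀)/(P + D₀) = (£437,681.49×0.077 − £30,300.00) / (£437,681.49 + £30,300.00) = 0.007268

0.73%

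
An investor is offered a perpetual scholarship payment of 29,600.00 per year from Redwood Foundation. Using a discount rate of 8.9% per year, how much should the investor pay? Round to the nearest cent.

Level perpetuity: PV = C / r = 29,600.00 / 0.089 = 332,584.27

332584.27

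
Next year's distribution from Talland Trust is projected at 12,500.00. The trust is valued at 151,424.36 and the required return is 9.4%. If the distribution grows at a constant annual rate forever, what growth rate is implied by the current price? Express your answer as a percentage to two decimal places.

P = D₁/(r−g) ⇒ g = r − D₁/P = 0.094 − 12,500.00/151,424.36 = 0.011451

1.15%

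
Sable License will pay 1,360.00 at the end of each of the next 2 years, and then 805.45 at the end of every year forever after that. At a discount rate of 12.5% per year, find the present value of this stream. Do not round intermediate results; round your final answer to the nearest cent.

7374.70

PV of 2-year annuity: 1,360.00 × [1 − (1+0.125)^−2] / 0.125 = 2283.45679
Perpetuity value at year 2: 805.45 / 0.125 = 6443.60000
PV of perpetuity: 6443.60000 / (1+0.125)^2 = 5091.23951
Total PV = 2283.45679 + 5091.23951 = 7374.69630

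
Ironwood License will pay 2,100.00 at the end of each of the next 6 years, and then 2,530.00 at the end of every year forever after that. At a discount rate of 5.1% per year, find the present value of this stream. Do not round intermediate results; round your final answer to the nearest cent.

47432.26

PV of 6-year annuity: 2,100.00 × [1 − (1+0.051)^−6] / 0.051 = 10624.95057
Perpetuity value at year 6: 2,530.00 / 0.051 = 49607.84314
PV of perpetuity: 49607.84314 / (1+0.051)^6 = 36807.30746
Total PV = 10624.95057 + 36807.30746 = 47432.25802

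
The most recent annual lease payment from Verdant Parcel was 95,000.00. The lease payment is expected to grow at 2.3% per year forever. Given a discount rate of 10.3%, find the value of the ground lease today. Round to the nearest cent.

D₁ = D₀ × (1 + g) = 95,000.00 × 1.023 = 97,185.0000
Growing perpetuity: P = D₁ / (r − g) = 97,185.0000 / (0.103 − 0.023) = 1,214,812.50

1214812.50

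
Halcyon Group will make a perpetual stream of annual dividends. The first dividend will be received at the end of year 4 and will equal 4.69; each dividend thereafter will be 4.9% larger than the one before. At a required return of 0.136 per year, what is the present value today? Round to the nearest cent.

36.77

Value at end of year 3: C₁ / (r − g) = 4.69 / (0.136 − 0.049) = 53.9080
Discount to today: PV = 53.9080 / (1 + 0.136)^3 = 53.9080 / 1.466003 = 36.77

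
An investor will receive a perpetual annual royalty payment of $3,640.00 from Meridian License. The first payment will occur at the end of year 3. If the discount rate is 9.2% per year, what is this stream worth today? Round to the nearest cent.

Value at end of year 2: C / r = $3,640.00 / 0.092 = $39,565.2174
Discount to today: PV = $39,565.2174 / (1 + 0.092)^2 = $39,565.2174 / 1.192464 = $33,179.38

$33179.38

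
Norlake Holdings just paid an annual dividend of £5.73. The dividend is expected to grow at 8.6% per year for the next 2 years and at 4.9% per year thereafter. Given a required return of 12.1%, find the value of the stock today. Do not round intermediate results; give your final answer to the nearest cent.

£89.28

D_1 = 6.22278
D_2 = 6.75794
Terminal value at year 2: TV = D_2×(1+g_2)/(r−g_2) = 7.08908/0.072 = 98.45942
P_0 = D_1/(1+r)^1 + D_2/(1+r)^2 + TV/(1+r)^2
    = 5.55110 + 5.37778 + 78.35127 = 89.28015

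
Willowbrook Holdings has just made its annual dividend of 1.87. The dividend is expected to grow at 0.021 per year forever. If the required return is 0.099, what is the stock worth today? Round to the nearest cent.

D₁ = D₀ × (1 + g) = 1.87 × 1.021 = 1.9093
Growing perpetuity: P = D₁ / (r − g) = 1.9093 / (0.099 − 0.021) = 24.48

24.48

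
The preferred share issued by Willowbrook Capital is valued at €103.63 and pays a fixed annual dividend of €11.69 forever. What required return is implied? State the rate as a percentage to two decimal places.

11.28%

P = C/r ⇒ r = C/P = €11.69/€103.63 = 0.112805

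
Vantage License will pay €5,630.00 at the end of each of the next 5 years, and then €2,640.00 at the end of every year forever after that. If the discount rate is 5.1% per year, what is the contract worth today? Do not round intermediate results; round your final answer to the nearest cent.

PV of 5-year annuity: €5,630.00 × [1 − (1+0.051)^−5] / 0.051 = 24307.72083
Perpetuity value at year 5: €2,640.00 / 0.051 = 51764.70588
PV of perpetuity: 51764.70588 / (1+0.051)^5 = 40366.41405
Total PV = 24307.72083 + 40366.41405 = 64674.13488

€64674.13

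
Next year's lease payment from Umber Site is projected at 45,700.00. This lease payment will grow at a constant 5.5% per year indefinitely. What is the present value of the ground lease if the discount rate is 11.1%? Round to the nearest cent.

816071.43

Growing perpetuity: P = D₁ / (r − g) = 45,700.0000 / (0.111 − 0.055) = 816,071.43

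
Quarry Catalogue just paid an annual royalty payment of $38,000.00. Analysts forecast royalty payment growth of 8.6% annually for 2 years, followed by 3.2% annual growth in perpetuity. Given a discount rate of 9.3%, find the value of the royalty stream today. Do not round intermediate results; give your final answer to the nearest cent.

D_1 = 41268.00000
D_2 = 44817.04800
Terminal value at year 2: TV = D_2×(1+g_2)/(r−g_2) = 46251.19354/0.061 = 758216.28748
P_0 = D_1/(1+r)^1 + D_2/(1+r)^2 + TV/(1+r)^2
    = 37756.63312 + 37514.82486 + 634677.03692 = 709948.49489

$709948.49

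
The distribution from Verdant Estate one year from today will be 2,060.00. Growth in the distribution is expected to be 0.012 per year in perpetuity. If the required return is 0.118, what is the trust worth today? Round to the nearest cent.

19433.96

Growing perpetuity: P = D₁ / (r − g) = 2,060.0000 / (0.118 − 0.012) = 19,433.96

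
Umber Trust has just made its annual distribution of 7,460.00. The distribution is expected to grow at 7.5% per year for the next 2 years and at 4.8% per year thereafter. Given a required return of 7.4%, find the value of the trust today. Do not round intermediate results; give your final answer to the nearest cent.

316196.44

D_1 = 8019.50000
D_2 = 8620.96250
Terminal value at year 2: TV = D_2×(1+g_2)/(r−g_2) = 9034.76870/0.026 = 347491.10385
P_0 = D_1/(1+r)^1 + D_2/(1+r)^2 + TV/(1+r)^2
    = 7466.94600 + 7473.89846 + 301255.59946 = 316196.44392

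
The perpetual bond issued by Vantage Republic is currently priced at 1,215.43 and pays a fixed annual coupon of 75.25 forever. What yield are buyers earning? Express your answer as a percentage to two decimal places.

6.19%

P = C/r ⇒ r = C/P = 75.25/1,215.43 = 0.061912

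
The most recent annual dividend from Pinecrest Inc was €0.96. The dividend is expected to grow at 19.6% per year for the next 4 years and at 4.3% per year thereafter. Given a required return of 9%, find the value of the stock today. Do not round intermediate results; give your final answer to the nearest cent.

€35.75

D_1 = 1.14816
D_2 = 1.37320
D_3 = 1.64235
D_4 = 1.96425
Terminal value at year 4: TV = D_4×(1+g_2)/(r−g_2) = 2.04871/0.047 = 43.58955
P_0 = D_1/(1+r)^1 + D_2/(1+r)^2 + D_3/(1+r)^3 + D_4/(1+r)^4 + TV/(1+r)^4
    = 1.05336 + 1.15579 + 1.26819 + 1.39152 + 30.87994 = 35.74880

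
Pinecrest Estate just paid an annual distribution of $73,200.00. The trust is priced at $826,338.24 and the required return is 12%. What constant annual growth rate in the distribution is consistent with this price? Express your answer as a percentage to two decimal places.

2.89%

P = D₀(1+g)/(r−g) ⇒ P(r−g) = D₀(1+g) ⇒ g(P+D₀) = P·r − D₀
g = (P·r − D₀)/(P + D₀) = ($826,338.24×0.12 − $73,200.00) / ($826,338.24 + $73,200.00) = 0.028860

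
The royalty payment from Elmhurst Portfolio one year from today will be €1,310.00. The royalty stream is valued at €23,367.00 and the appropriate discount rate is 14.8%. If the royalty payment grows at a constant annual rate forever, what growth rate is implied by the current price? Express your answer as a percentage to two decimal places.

9.19%

P = D₁/(r−g) ⇒ g = r − D₁/P = 0.148 − €1,310.00/€23,367.00 = 0.091938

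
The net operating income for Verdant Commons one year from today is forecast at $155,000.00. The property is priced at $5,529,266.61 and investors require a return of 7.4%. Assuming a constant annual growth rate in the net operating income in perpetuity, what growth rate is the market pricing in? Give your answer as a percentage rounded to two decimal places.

4.60%

P = D₁/(r−g) ⇒ g = r − D₁/P = 0.074 − $155,000.00/$5,529,266.61 = 0.045967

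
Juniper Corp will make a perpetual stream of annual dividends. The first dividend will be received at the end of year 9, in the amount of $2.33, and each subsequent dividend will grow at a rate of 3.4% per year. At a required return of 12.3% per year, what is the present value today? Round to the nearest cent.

Value at end of year 8: C₁ / (r − g) = $2.33 / (0.123 − 0.034) = $26.1798
Discount to today: PV = $26.1798 / (1 + 0.123)^8 = $26.1798 / 2.529520 = $10.35

$10.35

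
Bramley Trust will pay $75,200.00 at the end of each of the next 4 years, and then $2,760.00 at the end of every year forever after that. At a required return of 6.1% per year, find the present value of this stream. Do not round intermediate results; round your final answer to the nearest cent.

$295684.44

PV of 4-year annuity: $75,200.00 × [1 − (1+0.061)^−4] / 0.061 = 259980.37133
Perpetuity value at year 4: $2,760.00 / 0.061 = 45245.90164
PV of perpetuity: 45245.90164 / (1+0.061)^4 = 35704.06886
Total PV = 259980.37133 + 35704.06886 = 295684.44019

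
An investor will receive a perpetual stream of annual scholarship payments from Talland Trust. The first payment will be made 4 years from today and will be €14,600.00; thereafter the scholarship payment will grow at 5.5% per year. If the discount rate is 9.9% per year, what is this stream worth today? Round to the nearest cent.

Value at end of year 3: C₁ / (r − g) = €14,600.00 / (0.099 − 0.055) = €331,818.1818
Discount to today: PV = €331,818.1818 / (1 + 0.099)^3 = €331,818.1818 / 1.327373 = €249,981.06

€249981.06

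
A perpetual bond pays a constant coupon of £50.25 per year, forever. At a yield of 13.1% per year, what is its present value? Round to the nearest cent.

£383.59

Level perpetuity: PV = C / r = £50.25 / 0.131 = £383.59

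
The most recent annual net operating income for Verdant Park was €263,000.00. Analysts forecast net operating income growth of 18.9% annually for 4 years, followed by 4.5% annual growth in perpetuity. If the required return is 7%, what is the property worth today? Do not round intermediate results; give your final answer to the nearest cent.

D_1 = 312707.00000
D_2 = 371808.62300
D_3 = 442080.45275
D_4 = 525633.65832
Terminal value at year 4: TV = D_4×(1+g_2)/(r−g_2) = 549287.17294/0.025 = 21971486.91762
P_0 = D_1/(1+r)^1 + D_2/(1+r)^2 + D_3/(1+r)^3 + D_4/(1+r)^4 + TV/(1+r)^4
    = 292249.53271 + 324752.05083 + 360869.33499 + 401003.40122 + 16761942.17101 = 18140816.49077

€18140816.49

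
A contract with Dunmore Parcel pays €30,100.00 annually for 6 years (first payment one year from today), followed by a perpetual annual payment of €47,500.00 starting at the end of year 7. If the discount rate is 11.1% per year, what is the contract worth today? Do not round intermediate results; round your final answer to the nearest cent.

€354528.14

PV of 6-year annuity: €30,100.00 × [1 − (1+0.111)^−6] / 0.111 = 126973.19563
Perpetuity value at year 6: €47,500.00 / 0.111 = 427927.92793
PV of perpetuity: 427927.92793 / (1+0.111)^6 = 227554.94478
Total PV = 126973.19563 + 227554.94478 = 354528.14042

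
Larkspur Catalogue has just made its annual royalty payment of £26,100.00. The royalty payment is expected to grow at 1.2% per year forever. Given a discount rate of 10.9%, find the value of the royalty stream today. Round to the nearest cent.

D₁ = D₀ × (1 + g) = £26,100.00 × 1.012 = £26,413.2000
Growing perpetuity: P = D₁ / (r − g) = £26,413.2000 / (0.109 − 0.012) = £272,301.03

£272301.03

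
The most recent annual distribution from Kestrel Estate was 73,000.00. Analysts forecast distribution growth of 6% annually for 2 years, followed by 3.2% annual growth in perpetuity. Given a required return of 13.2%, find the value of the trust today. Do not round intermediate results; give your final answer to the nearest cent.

792939.93

D_1 = 77380.00000
D_2 = 82022.80000
Terminal value at year 2: TV = D_2×(1+g_2)/(r−g_2) = 84647.52960/0.1 = 846475.29600
P_0 = D_1/(1+r)^1 + D_2/(1+r)^2 + TV/(1+r)^2
    = 68356.89046 + 64009.10237 + 660573.93650 = 792939.92933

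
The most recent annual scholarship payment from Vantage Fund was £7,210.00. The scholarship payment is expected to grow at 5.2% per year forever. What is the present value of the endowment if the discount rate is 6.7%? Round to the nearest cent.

£505661.33

D₁ = D₀ × (1 + g) = £7,210.00 × 1.052 = £7,584.9200
Growing perpetuity: P = D₁ / (r − g) = £7,584.9200 / (0.067 − 0.052) = £505,661.33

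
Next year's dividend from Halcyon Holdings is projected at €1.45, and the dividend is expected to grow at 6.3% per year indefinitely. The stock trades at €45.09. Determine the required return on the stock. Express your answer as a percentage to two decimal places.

9.52%

P = D₁/(r − g) ⇒ r = D₁/P + g = €1.4500/€45.09 + 0.063 = 0.032158 + 0.063 = 0.095158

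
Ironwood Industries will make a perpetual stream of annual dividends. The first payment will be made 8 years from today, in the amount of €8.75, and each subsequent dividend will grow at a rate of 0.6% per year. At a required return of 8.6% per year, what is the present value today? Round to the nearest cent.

€61.39

Value at end of year 7: C₁ / (r − g) = €8.75 / (0.086 − 0.006) = €109.3750
Discount to today: PV = €109.3750 / (1 + 0.086)^7 = €109.3750 / 1.781594 = €61.39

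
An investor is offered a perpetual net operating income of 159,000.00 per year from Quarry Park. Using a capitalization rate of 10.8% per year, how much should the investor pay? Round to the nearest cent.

1472222.22

Level perpetuity: PV = C / r = 159,000.00 / 0.108 = 1,472,222.22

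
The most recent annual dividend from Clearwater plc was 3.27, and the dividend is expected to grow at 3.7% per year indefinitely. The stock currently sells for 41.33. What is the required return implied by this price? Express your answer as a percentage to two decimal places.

D₁ = 3.27 × 1.037 = 3.3910
P = D₁/(r − g) ⇒ r = D₁/P + g = 3.3910/41.33 + 0.037 = 0.082047 + 0.037 = 0.119047

11.90%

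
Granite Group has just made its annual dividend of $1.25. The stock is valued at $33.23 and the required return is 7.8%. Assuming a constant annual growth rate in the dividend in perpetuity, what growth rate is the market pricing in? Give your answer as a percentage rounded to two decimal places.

3.89%

P = D₀(1+g)/(r−g) ⇒ P(r−g) = D₀(1+g) ⇒ g(P+D₀) = P·r − D₀
g = (P·r − D₀)/(P + D₀) = ($33.23×0.078 − $1.25) / ($33.23 + $1.25) = 0.038919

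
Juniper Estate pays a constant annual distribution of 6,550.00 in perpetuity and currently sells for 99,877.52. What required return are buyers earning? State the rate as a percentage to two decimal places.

P = C/r ⇒ r = C/P = 6,550.00/99,877.52 = 0.065580

6.56%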